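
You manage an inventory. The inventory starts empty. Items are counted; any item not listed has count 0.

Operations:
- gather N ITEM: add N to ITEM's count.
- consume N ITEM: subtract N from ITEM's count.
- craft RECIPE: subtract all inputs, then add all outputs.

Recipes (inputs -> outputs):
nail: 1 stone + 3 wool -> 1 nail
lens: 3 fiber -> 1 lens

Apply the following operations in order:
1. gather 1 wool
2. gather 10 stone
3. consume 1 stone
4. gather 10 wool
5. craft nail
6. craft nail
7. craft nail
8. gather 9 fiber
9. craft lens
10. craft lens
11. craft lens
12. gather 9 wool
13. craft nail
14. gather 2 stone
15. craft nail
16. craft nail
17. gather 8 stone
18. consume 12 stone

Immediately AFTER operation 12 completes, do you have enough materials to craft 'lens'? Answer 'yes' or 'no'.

Answer: no

Derivation:
After 1 (gather 1 wool): wool=1
After 2 (gather 10 stone): stone=10 wool=1
After 3 (consume 1 stone): stone=9 wool=1
After 4 (gather 10 wool): stone=9 wool=11
After 5 (craft nail): nail=1 stone=8 wool=8
After 6 (craft nail): nail=2 stone=7 wool=5
After 7 (craft nail): nail=3 stone=6 wool=2
After 8 (gather 9 fiber): fiber=9 nail=3 stone=6 wool=2
After 9 (craft lens): fiber=6 lens=1 nail=3 stone=6 wool=2
After 10 (craft lens): fiber=3 lens=2 nail=3 stone=6 wool=2
After 11 (craft lens): lens=3 nail=3 stone=6 wool=2
After 12 (gather 9 wool): lens=3 nail=3 stone=6 wool=11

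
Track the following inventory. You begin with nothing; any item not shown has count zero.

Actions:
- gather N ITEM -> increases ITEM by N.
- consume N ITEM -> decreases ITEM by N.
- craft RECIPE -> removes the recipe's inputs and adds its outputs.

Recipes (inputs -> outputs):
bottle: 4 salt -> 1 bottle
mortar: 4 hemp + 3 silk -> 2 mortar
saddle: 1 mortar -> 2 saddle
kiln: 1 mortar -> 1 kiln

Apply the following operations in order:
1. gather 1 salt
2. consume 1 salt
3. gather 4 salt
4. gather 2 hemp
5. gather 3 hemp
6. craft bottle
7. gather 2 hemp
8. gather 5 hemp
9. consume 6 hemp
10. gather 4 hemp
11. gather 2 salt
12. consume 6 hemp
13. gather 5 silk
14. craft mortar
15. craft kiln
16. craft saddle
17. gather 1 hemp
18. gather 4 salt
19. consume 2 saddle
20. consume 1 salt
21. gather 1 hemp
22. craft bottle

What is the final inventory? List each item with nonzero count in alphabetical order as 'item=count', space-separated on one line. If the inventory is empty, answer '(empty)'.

Answer: bottle=2 hemp=2 kiln=1 salt=1 silk=2

Derivation:
After 1 (gather 1 salt): salt=1
After 2 (consume 1 salt): (empty)
After 3 (gather 4 salt): salt=4
After 4 (gather 2 hemp): hemp=2 salt=4
After 5 (gather 3 hemp): hemp=5 salt=4
After 6 (craft bottle): bottle=1 hemp=5
After 7 (gather 2 hemp): bottle=1 hemp=7
After 8 (gather 5 hemp): bottle=1 hemp=12
After 9 (consume 6 hemp): bottle=1 hemp=6
After 10 (gather 4 hemp): bottle=1 hemp=10
After 11 (gather 2 salt): bottle=1 hemp=10 salt=2
After 12 (consume 6 hemp): bottle=1 hemp=4 salt=2
After 13 (gather 5 silk): bottle=1 hemp=4 salt=2 silk=5
After 14 (craft mortar): bottle=1 mortar=2 salt=2 silk=2
After 15 (craft kiln): bottle=1 kiln=1 mortar=1 salt=2 silk=2
After 16 (craft saddle): bottle=1 kiln=1 saddle=2 salt=2 silk=2
After 17 (gather 1 hemp): bottle=1 hemp=1 kiln=1 saddle=2 salt=2 silk=2
After 18 (gather 4 salt): bottle=1 hemp=1 kiln=1 saddle=2 salt=6 silk=2
After 19 (consume 2 saddle): bottle=1 hemp=1 kiln=1 salt=6 silk=2
After 20 (consume 1 salt): bottle=1 hemp=1 kiln=1 salt=5 silk=2
After 21 (gather 1 hemp): bottle=1 hemp=2 kiln=1 salt=5 silk=2
After 22 (craft bottle): bottle=2 hemp=2 kiln=1 salt=1 silk=2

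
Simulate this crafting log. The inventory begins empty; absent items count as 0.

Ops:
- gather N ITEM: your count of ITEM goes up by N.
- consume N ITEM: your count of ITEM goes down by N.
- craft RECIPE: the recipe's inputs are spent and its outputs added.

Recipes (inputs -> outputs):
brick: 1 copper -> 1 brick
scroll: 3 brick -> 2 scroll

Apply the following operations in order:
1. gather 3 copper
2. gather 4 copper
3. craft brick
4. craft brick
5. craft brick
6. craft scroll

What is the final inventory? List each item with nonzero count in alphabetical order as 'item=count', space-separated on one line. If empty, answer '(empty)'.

After 1 (gather 3 copper): copper=3
After 2 (gather 4 copper): copper=7
After 3 (craft brick): brick=1 copper=6
After 4 (craft brick): brick=2 copper=5
After 5 (craft brick): brick=3 copper=4
After 6 (craft scroll): copper=4 scroll=2

Answer: copper=4 scroll=2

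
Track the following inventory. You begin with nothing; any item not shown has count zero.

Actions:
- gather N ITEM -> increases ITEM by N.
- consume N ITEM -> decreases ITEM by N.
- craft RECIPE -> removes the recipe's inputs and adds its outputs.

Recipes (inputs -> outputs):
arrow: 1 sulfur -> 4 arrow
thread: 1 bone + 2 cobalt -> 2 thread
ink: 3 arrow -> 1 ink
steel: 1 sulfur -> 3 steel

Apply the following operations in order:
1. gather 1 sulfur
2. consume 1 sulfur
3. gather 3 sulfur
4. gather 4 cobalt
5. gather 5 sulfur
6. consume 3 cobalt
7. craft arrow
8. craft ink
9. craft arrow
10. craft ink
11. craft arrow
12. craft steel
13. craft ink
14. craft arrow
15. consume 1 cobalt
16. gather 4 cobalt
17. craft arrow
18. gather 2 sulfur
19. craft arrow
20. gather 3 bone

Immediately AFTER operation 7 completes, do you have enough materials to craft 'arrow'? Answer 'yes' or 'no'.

After 1 (gather 1 sulfur): sulfur=1
After 2 (consume 1 sulfur): (empty)
After 3 (gather 3 sulfur): sulfur=3
After 4 (gather 4 cobalt): cobalt=4 sulfur=3
After 5 (gather 5 sulfur): cobalt=4 sulfur=8
After 6 (consume 3 cobalt): cobalt=1 sulfur=8
After 7 (craft arrow): arrow=4 cobalt=1 sulfur=7

Answer: yes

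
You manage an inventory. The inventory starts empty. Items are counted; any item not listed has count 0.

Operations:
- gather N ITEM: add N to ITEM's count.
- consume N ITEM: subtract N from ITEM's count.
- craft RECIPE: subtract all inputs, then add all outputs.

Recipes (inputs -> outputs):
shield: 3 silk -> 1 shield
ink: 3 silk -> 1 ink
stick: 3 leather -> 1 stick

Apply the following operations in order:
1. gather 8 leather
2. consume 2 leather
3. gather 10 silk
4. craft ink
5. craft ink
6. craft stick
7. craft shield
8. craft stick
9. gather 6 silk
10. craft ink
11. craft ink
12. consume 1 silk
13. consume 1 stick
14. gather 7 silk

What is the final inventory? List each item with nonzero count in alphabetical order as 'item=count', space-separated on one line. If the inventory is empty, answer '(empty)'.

Answer: ink=4 shield=1 silk=7 stick=1

Derivation:
After 1 (gather 8 leather): leather=8
After 2 (consume 2 leather): leather=6
After 3 (gather 10 silk): leather=6 silk=10
After 4 (craft ink): ink=1 leather=6 silk=7
After 5 (craft ink): ink=2 leather=6 silk=4
After 6 (craft stick): ink=2 leather=3 silk=4 stick=1
After 7 (craft shield): ink=2 leather=3 shield=1 silk=1 stick=1
After 8 (craft stick): ink=2 shield=1 silk=1 stick=2
After 9 (gather 6 silk): ink=2 shield=1 silk=7 stick=2
After 10 (craft ink): ink=3 shield=1 silk=4 stick=2
After 11 (craft ink): ink=4 shield=1 silk=1 stick=2
After 12 (consume 1 silk): ink=4 shield=1 stick=2
After 13 (consume 1 stick): ink=4 shield=1 stick=1
After 14 (gather 7 silk): ink=4 shield=1 silk=7 stick=1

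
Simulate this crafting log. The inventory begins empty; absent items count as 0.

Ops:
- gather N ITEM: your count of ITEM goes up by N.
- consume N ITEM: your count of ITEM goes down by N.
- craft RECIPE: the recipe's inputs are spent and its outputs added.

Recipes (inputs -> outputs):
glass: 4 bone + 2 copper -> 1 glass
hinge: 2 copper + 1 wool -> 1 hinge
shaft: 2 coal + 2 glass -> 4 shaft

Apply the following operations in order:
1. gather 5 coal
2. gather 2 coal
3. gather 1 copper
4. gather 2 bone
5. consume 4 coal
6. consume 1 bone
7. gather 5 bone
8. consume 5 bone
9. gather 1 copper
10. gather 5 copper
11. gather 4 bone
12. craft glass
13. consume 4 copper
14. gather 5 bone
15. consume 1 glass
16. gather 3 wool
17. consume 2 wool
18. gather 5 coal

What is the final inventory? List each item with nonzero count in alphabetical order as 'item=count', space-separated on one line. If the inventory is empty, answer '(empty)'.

Answer: bone=6 coal=8 copper=1 wool=1

Derivation:
After 1 (gather 5 coal): coal=5
After 2 (gather 2 coal): coal=7
After 3 (gather 1 copper): coal=7 copper=1
After 4 (gather 2 bone): bone=2 coal=7 copper=1
After 5 (consume 4 coal): bone=2 coal=3 copper=1
After 6 (consume 1 bone): bone=1 coal=3 copper=1
After 7 (gather 5 bone): bone=6 coal=3 copper=1
After 8 (consume 5 bone): bone=1 coal=3 copper=1
After 9 (gather 1 copper): bone=1 coal=3 copper=2
After 10 (gather 5 copper): bone=1 coal=3 copper=7
After 11 (gather 4 bone): bone=5 coal=3 copper=7
After 12 (craft glass): bone=1 coal=3 copper=5 glass=1
After 13 (consume 4 copper): bone=1 coal=3 copper=1 glass=1
After 14 (gather 5 bone): bone=6 coal=3 copper=1 glass=1
After 15 (consume 1 glass): bone=6 coal=3 copper=1
After 16 (gather 3 wool): bone=6 coal=3 copper=1 wool=3
After 17 (consume 2 wool): bone=6 coal=3 copper=1 wool=1
After 18 (gather 5 coal): bone=6 coal=8 copper=1 wool=1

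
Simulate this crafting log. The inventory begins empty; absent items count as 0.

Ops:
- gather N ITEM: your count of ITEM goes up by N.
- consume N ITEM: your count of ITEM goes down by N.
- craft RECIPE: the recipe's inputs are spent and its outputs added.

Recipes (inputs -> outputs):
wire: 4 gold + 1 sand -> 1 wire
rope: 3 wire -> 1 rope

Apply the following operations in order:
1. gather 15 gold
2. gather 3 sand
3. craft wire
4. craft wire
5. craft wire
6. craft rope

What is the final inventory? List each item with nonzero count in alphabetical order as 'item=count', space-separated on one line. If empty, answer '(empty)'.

After 1 (gather 15 gold): gold=15
After 2 (gather 3 sand): gold=15 sand=3
After 3 (craft wire): gold=11 sand=2 wire=1
After 4 (craft wire): gold=7 sand=1 wire=2
After 5 (craft wire): gold=3 wire=3
After 6 (craft rope): gold=3 rope=1

Answer: gold=3 rope=1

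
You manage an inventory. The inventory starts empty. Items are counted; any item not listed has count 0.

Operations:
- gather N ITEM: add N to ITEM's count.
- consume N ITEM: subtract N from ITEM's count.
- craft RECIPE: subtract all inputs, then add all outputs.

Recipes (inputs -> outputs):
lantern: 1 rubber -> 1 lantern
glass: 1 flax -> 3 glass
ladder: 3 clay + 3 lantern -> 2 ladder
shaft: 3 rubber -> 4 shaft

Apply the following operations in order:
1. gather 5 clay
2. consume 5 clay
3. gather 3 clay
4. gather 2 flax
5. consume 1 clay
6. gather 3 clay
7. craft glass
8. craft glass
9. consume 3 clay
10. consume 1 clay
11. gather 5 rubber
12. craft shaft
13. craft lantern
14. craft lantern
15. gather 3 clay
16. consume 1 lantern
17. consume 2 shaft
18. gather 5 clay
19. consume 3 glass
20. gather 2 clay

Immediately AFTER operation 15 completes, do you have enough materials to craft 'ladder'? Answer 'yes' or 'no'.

After 1 (gather 5 clay): clay=5
After 2 (consume 5 clay): (empty)
After 3 (gather 3 clay): clay=3
After 4 (gather 2 flax): clay=3 flax=2
After 5 (consume 1 clay): clay=2 flax=2
After 6 (gather 3 clay): clay=5 flax=2
After 7 (craft glass): clay=5 flax=1 glass=3
After 8 (craft glass): clay=5 glass=6
After 9 (consume 3 clay): clay=2 glass=6
After 10 (consume 1 clay): clay=1 glass=6
After 11 (gather 5 rubber): clay=1 glass=6 rubber=5
After 12 (craft shaft): clay=1 glass=6 rubber=2 shaft=4
After 13 (craft lantern): clay=1 glass=6 lantern=1 rubber=1 shaft=4
After 14 (craft lantern): clay=1 glass=6 lantern=2 shaft=4
After 15 (gather 3 clay): clay=4 glass=6 lantern=2 shaft=4

Answer: no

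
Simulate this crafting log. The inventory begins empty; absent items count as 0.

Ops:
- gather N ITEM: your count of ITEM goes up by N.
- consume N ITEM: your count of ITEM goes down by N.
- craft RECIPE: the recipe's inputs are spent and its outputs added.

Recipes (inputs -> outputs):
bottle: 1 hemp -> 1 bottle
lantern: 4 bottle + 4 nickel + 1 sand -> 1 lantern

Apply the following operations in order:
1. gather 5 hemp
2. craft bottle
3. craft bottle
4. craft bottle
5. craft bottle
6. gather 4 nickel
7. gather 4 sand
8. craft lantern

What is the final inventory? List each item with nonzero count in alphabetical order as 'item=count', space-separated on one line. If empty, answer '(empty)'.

Answer: hemp=1 lantern=1 sand=3

Derivation:
After 1 (gather 5 hemp): hemp=5
After 2 (craft bottle): bottle=1 hemp=4
After 3 (craft bottle): bottle=2 hemp=3
After 4 (craft bottle): bottle=3 hemp=2
After 5 (craft bottle): bottle=4 hemp=1
After 6 (gather 4 nickel): bottle=4 hemp=1 nickel=4
After 7 (gather 4 sand): bottle=4 hemp=1 nickel=4 sand=4
After 8 (craft lantern): hemp=1 lantern=1 sand=3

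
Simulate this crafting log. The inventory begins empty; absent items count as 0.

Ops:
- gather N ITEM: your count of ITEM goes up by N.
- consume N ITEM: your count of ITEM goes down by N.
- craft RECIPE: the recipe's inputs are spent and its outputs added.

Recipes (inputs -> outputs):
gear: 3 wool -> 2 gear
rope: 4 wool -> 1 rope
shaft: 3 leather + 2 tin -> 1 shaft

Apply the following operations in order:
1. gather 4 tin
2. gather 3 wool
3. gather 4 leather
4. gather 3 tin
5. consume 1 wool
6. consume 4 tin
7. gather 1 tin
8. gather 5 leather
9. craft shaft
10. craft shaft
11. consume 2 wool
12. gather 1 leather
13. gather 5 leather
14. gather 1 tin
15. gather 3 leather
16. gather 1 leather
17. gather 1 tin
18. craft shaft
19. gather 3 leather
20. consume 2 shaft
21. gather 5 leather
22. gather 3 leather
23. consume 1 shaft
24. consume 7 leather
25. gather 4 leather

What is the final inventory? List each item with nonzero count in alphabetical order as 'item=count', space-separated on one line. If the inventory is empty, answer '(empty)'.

Answer: leather=18

Derivation:
After 1 (gather 4 tin): tin=4
After 2 (gather 3 wool): tin=4 wool=3
After 3 (gather 4 leather): leather=4 tin=4 wool=3
After 4 (gather 3 tin): leather=4 tin=7 wool=3
After 5 (consume 1 wool): leather=4 tin=7 wool=2
After 6 (consume 4 tin): leather=4 tin=3 wool=2
After 7 (gather 1 tin): leather=4 tin=4 wool=2
After 8 (gather 5 leather): leather=9 tin=4 wool=2
After 9 (craft shaft): leather=6 shaft=1 tin=2 wool=2
After 10 (craft shaft): leather=3 shaft=2 wool=2
After 11 (consume 2 wool): leather=3 shaft=2
After 12 (gather 1 leather): leather=4 shaft=2
After 13 (gather 5 leather): leather=9 shaft=2
After 14 (gather 1 tin): leather=9 shaft=2 tin=1
After 15 (gather 3 leather): leather=12 shaft=2 tin=1
After 16 (gather 1 leather): leather=13 shaft=2 tin=1
After 17 (gather 1 tin): leather=13 shaft=2 tin=2
After 18 (craft shaft): leather=10 shaft=3
After 19 (gather 3 leather): leather=13 shaft=3
After 20 (consume 2 shaft): leather=13 shaft=1
After 21 (gather 5 leather): leather=18 shaft=1
After 22 (gather 3 leather): leather=21 shaft=1
After 23 (consume 1 shaft): leather=21
After 24 (consume 7 leather): leather=14
After 25 (gather 4 leather): leather=18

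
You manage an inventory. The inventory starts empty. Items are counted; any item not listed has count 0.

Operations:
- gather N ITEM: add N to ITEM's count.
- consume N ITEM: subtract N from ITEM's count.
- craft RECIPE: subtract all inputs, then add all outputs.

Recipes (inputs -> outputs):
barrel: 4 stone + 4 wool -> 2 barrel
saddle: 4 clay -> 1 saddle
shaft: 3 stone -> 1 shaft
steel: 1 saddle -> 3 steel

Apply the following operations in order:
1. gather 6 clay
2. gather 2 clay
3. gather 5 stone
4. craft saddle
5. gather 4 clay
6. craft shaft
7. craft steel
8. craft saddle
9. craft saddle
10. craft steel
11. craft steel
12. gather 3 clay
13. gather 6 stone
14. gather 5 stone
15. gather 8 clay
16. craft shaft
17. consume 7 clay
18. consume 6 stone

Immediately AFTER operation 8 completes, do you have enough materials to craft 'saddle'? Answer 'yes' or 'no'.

After 1 (gather 6 clay): clay=6
After 2 (gather 2 clay): clay=8
After 3 (gather 5 stone): clay=8 stone=5
After 4 (craft saddle): clay=4 saddle=1 stone=5
After 5 (gather 4 clay): clay=8 saddle=1 stone=5
After 6 (craft shaft): clay=8 saddle=1 shaft=1 stone=2
After 7 (craft steel): clay=8 shaft=1 steel=3 stone=2
After 8 (craft saddle): clay=4 saddle=1 shaft=1 steel=3 stone=2

Answer: yes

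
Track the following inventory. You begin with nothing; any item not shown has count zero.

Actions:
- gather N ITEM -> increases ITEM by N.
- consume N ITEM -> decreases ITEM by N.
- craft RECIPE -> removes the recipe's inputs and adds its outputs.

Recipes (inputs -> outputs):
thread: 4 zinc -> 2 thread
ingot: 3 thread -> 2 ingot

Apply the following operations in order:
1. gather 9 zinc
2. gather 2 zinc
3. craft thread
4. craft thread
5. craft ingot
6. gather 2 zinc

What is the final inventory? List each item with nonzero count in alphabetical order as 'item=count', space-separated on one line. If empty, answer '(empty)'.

Answer: ingot=2 thread=1 zinc=5

Derivation:
After 1 (gather 9 zinc): zinc=9
After 2 (gather 2 zinc): zinc=11
After 3 (craft thread): thread=2 zinc=7
After 4 (craft thread): thread=4 zinc=3
After 5 (craft ingot): ingot=2 thread=1 zinc=3
After 6 (gather 2 zinc): ingot=2 thread=1 zinc=5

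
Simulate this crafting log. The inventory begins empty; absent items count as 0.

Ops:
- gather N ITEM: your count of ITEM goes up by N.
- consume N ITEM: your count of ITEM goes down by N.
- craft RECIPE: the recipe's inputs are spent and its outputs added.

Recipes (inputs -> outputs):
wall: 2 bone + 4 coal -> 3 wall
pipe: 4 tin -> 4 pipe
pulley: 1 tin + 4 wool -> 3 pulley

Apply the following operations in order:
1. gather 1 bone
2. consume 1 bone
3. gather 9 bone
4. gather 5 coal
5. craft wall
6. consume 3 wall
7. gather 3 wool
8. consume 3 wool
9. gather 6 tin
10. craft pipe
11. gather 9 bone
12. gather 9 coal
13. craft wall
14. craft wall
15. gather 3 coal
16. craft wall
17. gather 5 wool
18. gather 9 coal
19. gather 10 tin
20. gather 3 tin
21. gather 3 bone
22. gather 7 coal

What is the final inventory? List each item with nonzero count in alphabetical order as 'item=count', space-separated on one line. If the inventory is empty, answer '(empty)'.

Answer: bone=13 coal=17 pipe=4 tin=15 wall=9 wool=5

Derivation:
After 1 (gather 1 bone): bone=1
After 2 (consume 1 bone): (empty)
After 3 (gather 9 bone): bone=9
After 4 (gather 5 coal): bone=9 coal=5
After 5 (craft wall): bone=7 coal=1 wall=3
After 6 (consume 3 wall): bone=7 coal=1
After 7 (gather 3 wool): bone=7 coal=1 wool=3
After 8 (consume 3 wool): bone=7 coal=1
After 9 (gather 6 tin): bone=7 coal=1 tin=6
After 10 (craft pipe): bone=7 coal=1 pipe=4 tin=2
After 11 (gather 9 bone): bone=16 coal=1 pipe=4 tin=2
After 12 (gather 9 coal): bone=16 coal=10 pipe=4 tin=2
After 13 (craft wall): bone=14 coal=6 pipe=4 tin=2 wall=3
After 14 (craft wall): bone=12 coal=2 pipe=4 tin=2 wall=6
After 15 (gather 3 coal): bone=12 coal=5 pipe=4 tin=2 wall=6
After 16 (craft wall): bone=10 coal=1 pipe=4 tin=2 wall=9
After 17 (gather 5 wool): bone=10 coal=1 pipe=4 tin=2 wall=9 wool=5
After 18 (gather 9 coal): bone=10 coal=10 pipe=4 tin=2 wall=9 wool=5
After 19 (gather 10 tin): bone=10 coal=10 pipe=4 tin=12 wall=9 wool=5
After 20 (gather 3 tin): bone=10 coal=10 pipe=4 tin=15 wall=9 wool=5
After 21 (gather 3 bone): bone=13 coal=10 pipe=4 tin=15 wall=9 wool=5
After 22 (gather 7 coal): bone=13 coal=17 pipe=4 tin=15 wall=9 wool=5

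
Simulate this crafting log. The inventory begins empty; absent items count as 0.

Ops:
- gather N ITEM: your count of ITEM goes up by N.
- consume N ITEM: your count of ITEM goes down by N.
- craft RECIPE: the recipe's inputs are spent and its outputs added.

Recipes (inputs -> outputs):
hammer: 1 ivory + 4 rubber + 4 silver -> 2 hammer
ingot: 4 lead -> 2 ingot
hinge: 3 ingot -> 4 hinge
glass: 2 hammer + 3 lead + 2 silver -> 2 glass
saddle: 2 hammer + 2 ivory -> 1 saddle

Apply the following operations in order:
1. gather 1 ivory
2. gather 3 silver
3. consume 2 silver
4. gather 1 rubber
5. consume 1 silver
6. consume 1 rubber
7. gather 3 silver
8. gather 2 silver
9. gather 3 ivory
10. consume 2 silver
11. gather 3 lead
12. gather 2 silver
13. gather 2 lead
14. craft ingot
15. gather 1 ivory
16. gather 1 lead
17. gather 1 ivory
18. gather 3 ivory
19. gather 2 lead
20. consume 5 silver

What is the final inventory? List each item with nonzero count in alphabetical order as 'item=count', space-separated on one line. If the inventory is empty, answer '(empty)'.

Answer: ingot=2 ivory=9 lead=4

Derivation:
After 1 (gather 1 ivory): ivory=1
After 2 (gather 3 silver): ivory=1 silver=3
After 3 (consume 2 silver): ivory=1 silver=1
After 4 (gather 1 rubber): ivory=1 rubber=1 silver=1
After 5 (consume 1 silver): ivory=1 rubber=1
After 6 (consume 1 rubber): ivory=1
After 7 (gather 3 silver): ivory=1 silver=3
After 8 (gather 2 silver): ivory=1 silver=5
After 9 (gather 3 ivory): ivory=4 silver=5
After 10 (consume 2 silver): ivory=4 silver=3
After 11 (gather 3 lead): ivory=4 lead=3 silver=3
After 12 (gather 2 silver): ivory=4 lead=3 silver=5
After 13 (gather 2 lead): ivory=4 lead=5 silver=5
After 14 (craft ingot): ingot=2 ivory=4 lead=1 silver=5
After 15 (gather 1 ivory): ingot=2 ivory=5 lead=1 silver=5
After 16 (gather 1 lead): ingot=2 ivory=5 lead=2 silver=5
After 17 (gather 1 ivory): ingot=2 ivory=6 lead=2 silver=5
After 18 (gather 3 ivory): ingot=2 ivory=9 lead=2 silver=5
After 19 (gather 2 lead): ingot=2 ivory=9 lead=4 silver=5
After 20 (consume 5 silver): ingot=2 ivory=9 lead=4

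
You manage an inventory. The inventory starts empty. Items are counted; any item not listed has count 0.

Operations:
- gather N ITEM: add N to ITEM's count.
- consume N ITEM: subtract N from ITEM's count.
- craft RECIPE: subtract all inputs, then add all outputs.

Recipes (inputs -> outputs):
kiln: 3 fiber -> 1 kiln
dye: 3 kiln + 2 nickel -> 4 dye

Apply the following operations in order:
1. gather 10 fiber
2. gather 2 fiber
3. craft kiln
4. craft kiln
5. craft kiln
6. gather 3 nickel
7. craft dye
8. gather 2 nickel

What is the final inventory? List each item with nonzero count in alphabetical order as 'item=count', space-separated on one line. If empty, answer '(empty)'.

After 1 (gather 10 fiber): fiber=10
After 2 (gather 2 fiber): fiber=12
After 3 (craft kiln): fiber=9 kiln=1
After 4 (craft kiln): fiber=6 kiln=2
After 5 (craft kiln): fiber=3 kiln=3
After 6 (gather 3 nickel): fiber=3 kiln=3 nickel=3
After 7 (craft dye): dye=4 fiber=3 nickel=1
After 8 (gather 2 nickel): dye=4 fiber=3 nickel=3

Answer: dye=4 fiber=3 nickel=3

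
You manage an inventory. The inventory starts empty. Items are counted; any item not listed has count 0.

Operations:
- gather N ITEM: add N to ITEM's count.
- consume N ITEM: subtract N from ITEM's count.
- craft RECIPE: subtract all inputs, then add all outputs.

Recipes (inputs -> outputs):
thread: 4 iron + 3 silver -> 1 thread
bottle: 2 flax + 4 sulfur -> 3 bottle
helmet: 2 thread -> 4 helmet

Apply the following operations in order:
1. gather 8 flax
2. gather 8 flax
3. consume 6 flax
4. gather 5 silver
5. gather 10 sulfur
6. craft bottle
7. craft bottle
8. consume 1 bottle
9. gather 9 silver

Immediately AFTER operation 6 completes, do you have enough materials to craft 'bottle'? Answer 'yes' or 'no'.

Answer: yes

Derivation:
After 1 (gather 8 flax): flax=8
After 2 (gather 8 flax): flax=16
After 3 (consume 6 flax): flax=10
After 4 (gather 5 silver): flax=10 silver=5
After 5 (gather 10 sulfur): flax=10 silver=5 sulfur=10
After 6 (craft bottle): bottle=3 flax=8 silver=5 sulfur=6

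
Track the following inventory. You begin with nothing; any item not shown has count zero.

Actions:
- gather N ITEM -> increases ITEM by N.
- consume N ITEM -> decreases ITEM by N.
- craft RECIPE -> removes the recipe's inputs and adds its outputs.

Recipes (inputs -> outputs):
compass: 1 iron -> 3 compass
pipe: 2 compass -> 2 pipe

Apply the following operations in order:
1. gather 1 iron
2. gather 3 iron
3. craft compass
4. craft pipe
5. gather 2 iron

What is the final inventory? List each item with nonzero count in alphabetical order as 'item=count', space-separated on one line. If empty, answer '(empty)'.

After 1 (gather 1 iron): iron=1
After 2 (gather 3 iron): iron=4
After 3 (craft compass): compass=3 iron=3
After 4 (craft pipe): compass=1 iron=3 pipe=2
After 5 (gather 2 iron): compass=1 iron=5 pipe=2

Answer: compass=1 iron=5 pipe=2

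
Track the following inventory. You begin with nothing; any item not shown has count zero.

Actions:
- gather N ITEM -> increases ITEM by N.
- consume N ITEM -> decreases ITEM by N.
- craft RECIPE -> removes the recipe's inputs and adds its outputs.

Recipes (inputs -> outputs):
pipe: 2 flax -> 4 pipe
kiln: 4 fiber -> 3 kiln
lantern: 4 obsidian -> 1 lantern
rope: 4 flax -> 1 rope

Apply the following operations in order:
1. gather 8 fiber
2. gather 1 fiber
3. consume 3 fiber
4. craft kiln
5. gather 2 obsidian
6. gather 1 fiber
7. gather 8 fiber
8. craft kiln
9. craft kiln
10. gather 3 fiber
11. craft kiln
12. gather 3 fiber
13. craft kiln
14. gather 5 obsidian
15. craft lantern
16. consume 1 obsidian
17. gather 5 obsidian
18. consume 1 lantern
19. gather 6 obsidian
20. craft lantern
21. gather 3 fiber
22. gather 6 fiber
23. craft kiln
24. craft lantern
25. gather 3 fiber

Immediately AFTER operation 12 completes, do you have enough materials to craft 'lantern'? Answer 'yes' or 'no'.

After 1 (gather 8 fiber): fiber=8
After 2 (gather 1 fiber): fiber=9
After 3 (consume 3 fiber): fiber=6
After 4 (craft kiln): fiber=2 kiln=3
After 5 (gather 2 obsidian): fiber=2 kiln=3 obsidian=2
After 6 (gather 1 fiber): fiber=3 kiln=3 obsidian=2
After 7 (gather 8 fiber): fiber=11 kiln=3 obsidian=2
After 8 (craft kiln): fiber=7 kiln=6 obsidian=2
After 9 (craft kiln): fiber=3 kiln=9 obsidian=2
After 10 (gather 3 fiber): fiber=6 kiln=9 obsidian=2
After 11 (craft kiln): fiber=2 kiln=12 obsidian=2
After 12 (gather 3 fiber): fiber=5 kiln=12 obsidian=2

Answer: no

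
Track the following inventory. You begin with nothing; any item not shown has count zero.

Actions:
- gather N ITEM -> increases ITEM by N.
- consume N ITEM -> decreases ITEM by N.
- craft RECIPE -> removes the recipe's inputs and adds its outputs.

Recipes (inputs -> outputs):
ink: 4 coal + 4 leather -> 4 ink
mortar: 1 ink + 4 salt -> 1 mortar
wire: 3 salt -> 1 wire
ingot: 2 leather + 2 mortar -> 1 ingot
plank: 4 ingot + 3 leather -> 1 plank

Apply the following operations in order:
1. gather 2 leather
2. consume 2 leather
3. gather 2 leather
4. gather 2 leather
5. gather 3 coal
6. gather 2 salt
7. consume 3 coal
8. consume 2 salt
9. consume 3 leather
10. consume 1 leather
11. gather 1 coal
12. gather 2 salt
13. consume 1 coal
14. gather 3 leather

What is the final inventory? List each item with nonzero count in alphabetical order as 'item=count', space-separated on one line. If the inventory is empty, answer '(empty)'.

Answer: leather=3 salt=2

Derivation:
After 1 (gather 2 leather): leather=2
After 2 (consume 2 leather): (empty)
After 3 (gather 2 leather): leather=2
After 4 (gather 2 leather): leather=4
After 5 (gather 3 coal): coal=3 leather=4
After 6 (gather 2 salt): coal=3 leather=4 salt=2
After 7 (consume 3 coal): leather=4 salt=2
After 8 (consume 2 salt): leather=4
After 9 (consume 3 leather): leather=1
After 10 (consume 1 leather): (empty)
After 11 (gather 1 coal): coal=1
After 12 (gather 2 salt): coal=1 salt=2
After 13 (consume 1 coal): salt=2
After 14 (gather 3 leather): leather=3 salt=2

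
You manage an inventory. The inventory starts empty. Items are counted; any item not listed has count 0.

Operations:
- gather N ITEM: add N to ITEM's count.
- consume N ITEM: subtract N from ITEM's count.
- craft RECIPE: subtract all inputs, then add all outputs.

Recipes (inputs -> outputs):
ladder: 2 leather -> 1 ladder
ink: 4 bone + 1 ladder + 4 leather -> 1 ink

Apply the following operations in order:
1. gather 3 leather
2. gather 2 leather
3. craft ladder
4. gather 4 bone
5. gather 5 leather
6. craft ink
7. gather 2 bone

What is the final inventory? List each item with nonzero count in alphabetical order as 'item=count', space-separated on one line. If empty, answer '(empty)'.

After 1 (gather 3 leather): leather=3
After 2 (gather 2 leather): leather=5
After 3 (craft ladder): ladder=1 leather=3
After 4 (gather 4 bone): bone=4 ladder=1 leather=3
After 5 (gather 5 leather): bone=4 ladder=1 leather=8
After 6 (craft ink): ink=1 leather=4
After 7 (gather 2 bone): bone=2 ink=1 leather=4

Answer: bone=2 ink=1 leather=4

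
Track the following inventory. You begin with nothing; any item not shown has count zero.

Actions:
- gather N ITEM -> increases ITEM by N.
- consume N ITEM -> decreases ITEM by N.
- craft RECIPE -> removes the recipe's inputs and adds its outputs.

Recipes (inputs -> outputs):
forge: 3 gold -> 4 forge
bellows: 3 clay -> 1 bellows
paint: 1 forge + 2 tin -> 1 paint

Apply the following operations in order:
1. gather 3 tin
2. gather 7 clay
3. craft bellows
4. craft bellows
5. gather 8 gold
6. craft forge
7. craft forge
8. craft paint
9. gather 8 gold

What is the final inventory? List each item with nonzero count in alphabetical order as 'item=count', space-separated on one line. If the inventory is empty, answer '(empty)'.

Answer: bellows=2 clay=1 forge=7 gold=10 paint=1 tin=1

Derivation:
After 1 (gather 3 tin): tin=3
After 2 (gather 7 clay): clay=7 tin=3
After 3 (craft bellows): bellows=1 clay=4 tin=3
After 4 (craft bellows): bellows=2 clay=1 tin=3
After 5 (gather 8 gold): bellows=2 clay=1 gold=8 tin=3
After 6 (craft forge): bellows=2 clay=1 forge=4 gold=5 tin=3
After 7 (craft forge): bellows=2 clay=1 forge=8 gold=2 tin=3
After 8 (craft paint): bellows=2 clay=1 forge=7 gold=2 paint=1 tin=1
After 9 (gather 8 gold): bellows=2 clay=1 forge=7 gold=10 paint=1 tin=1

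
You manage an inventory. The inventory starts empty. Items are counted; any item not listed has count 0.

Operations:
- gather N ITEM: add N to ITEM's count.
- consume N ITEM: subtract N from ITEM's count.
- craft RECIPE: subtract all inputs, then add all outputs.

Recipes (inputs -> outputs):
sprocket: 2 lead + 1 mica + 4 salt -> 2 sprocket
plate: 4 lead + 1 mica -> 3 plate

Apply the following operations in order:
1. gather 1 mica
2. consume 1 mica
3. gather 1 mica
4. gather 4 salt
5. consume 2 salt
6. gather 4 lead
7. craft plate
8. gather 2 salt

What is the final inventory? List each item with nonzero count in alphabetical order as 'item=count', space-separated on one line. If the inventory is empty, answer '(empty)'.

After 1 (gather 1 mica): mica=1
After 2 (consume 1 mica): (empty)
After 3 (gather 1 mica): mica=1
After 4 (gather 4 salt): mica=1 salt=4
After 5 (consume 2 salt): mica=1 salt=2
After 6 (gather 4 lead): lead=4 mica=1 salt=2
After 7 (craft plate): plate=3 salt=2
After 8 (gather 2 salt): plate=3 salt=4

Answer: plate=3 salt=4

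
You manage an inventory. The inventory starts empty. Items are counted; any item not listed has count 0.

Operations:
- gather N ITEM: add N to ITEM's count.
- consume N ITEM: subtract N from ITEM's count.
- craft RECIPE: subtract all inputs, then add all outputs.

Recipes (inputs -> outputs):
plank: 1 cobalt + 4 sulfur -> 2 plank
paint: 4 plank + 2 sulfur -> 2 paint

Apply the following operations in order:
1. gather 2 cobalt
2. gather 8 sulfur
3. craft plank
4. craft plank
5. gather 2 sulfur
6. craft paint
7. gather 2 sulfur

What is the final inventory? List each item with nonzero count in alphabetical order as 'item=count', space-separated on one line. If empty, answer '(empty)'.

Answer: paint=2 sulfur=2

Derivation:
After 1 (gather 2 cobalt): cobalt=2
After 2 (gather 8 sulfur): cobalt=2 sulfur=8
After 3 (craft plank): cobalt=1 plank=2 sulfur=4
After 4 (craft plank): plank=4
After 5 (gather 2 sulfur): plank=4 sulfur=2
After 6 (craft paint): paint=2
After 7 (gather 2 sulfur): paint=2 sulfur=2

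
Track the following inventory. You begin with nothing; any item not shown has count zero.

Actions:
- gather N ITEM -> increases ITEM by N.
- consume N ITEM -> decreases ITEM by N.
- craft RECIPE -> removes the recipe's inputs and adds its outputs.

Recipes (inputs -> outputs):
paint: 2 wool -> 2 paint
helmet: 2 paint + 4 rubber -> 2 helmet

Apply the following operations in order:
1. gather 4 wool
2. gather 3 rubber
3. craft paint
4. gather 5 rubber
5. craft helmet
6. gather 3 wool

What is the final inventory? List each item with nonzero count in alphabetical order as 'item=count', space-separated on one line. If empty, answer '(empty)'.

After 1 (gather 4 wool): wool=4
After 2 (gather 3 rubber): rubber=3 wool=4
After 3 (craft paint): paint=2 rubber=3 wool=2
After 4 (gather 5 rubber): paint=2 rubber=8 wool=2
After 5 (craft helmet): helmet=2 rubber=4 wool=2
After 6 (gather 3 wool): helmet=2 rubber=4 wool=5

Answer: helmet=2 rubber=4 wool=5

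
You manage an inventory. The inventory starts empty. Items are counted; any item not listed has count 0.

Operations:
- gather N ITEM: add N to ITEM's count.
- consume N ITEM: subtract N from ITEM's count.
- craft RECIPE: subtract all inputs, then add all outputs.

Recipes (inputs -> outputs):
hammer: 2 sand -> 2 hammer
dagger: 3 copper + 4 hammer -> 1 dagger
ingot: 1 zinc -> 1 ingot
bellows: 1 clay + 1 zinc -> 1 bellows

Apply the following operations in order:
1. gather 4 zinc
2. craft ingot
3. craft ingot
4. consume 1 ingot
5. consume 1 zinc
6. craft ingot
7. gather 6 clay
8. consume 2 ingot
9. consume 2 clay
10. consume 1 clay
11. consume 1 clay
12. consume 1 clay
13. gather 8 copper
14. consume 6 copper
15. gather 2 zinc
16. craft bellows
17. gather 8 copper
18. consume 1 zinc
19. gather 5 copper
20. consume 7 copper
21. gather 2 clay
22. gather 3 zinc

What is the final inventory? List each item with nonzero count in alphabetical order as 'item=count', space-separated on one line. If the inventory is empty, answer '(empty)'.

After 1 (gather 4 zinc): zinc=4
After 2 (craft ingot): ingot=1 zinc=3
After 3 (craft ingot): ingot=2 zinc=2
After 4 (consume 1 ingot): ingot=1 zinc=2
After 5 (consume 1 zinc): ingot=1 zinc=1
After 6 (craft ingot): ingot=2
After 7 (gather 6 clay): clay=6 ingot=2
After 8 (consume 2 ingot): clay=6
After 9 (consume 2 clay): clay=4
After 10 (consume 1 clay): clay=3
After 11 (consume 1 clay): clay=2
After 12 (consume 1 clay): clay=1
After 13 (gather 8 copper): clay=1 copper=8
After 14 (consume 6 copper): clay=1 copper=2
After 15 (gather 2 zinc): clay=1 copper=2 zinc=2
After 16 (craft bellows): bellows=1 copper=2 zinc=1
After 17 (gather 8 copper): bellows=1 copper=10 zinc=1
After 18 (consume 1 zinc): bellows=1 copper=10
After 19 (gather 5 copper): bellows=1 copper=15
After 20 (consume 7 copper): bellows=1 copper=8
After 21 (gather 2 clay): bellows=1 clay=2 copper=8
After 22 (gather 3 zinc): bellows=1 clay=2 copper=8 zinc=3

Answer: bellows=1 clay=2 copper=8 zinc=3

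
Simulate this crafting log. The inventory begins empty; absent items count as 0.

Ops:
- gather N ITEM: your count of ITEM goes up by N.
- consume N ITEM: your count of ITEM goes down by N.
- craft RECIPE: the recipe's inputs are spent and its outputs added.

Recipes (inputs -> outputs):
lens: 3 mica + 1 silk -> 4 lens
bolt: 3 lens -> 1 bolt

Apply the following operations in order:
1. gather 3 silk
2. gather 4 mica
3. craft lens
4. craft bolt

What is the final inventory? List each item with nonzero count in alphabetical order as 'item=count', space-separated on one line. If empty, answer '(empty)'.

Answer: bolt=1 lens=1 mica=1 silk=2

Derivation:
After 1 (gather 3 silk): silk=3
After 2 (gather 4 mica): mica=4 silk=3
After 3 (craft lens): lens=4 mica=1 silk=2
After 4 (craft bolt): bolt=1 lens=1 mica=1 silk=2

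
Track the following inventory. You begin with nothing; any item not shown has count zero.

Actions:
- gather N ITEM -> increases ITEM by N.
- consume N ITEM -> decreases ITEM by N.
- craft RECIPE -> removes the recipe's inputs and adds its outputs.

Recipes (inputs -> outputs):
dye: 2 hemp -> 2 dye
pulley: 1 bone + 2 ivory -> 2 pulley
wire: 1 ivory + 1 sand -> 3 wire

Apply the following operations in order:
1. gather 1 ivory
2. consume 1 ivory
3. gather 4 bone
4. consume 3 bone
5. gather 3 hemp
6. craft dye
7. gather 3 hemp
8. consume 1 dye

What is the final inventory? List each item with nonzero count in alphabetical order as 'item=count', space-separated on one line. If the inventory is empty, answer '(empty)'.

Answer: bone=1 dye=1 hemp=4

Derivation:
After 1 (gather 1 ivory): ivory=1
After 2 (consume 1 ivory): (empty)
After 3 (gather 4 bone): bone=4
After 4 (consume 3 bone): bone=1
After 5 (gather 3 hemp): bone=1 hemp=3
After 6 (craft dye): bone=1 dye=2 hemp=1
After 7 (gather 3 hemp): bone=1 dye=2 hemp=4
After 8 (consume 1 dye): bone=1 dye=1 hemp=4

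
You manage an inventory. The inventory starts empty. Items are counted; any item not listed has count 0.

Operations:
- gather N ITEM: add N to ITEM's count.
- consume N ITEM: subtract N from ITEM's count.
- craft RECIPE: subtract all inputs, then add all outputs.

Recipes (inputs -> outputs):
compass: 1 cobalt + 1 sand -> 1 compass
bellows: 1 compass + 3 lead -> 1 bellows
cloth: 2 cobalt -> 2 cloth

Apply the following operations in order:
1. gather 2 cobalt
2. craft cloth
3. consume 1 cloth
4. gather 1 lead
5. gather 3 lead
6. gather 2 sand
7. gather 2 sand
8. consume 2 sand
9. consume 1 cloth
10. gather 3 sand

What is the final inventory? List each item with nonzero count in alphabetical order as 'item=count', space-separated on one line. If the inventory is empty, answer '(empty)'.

After 1 (gather 2 cobalt): cobalt=2
After 2 (craft cloth): cloth=2
After 3 (consume 1 cloth): cloth=1
After 4 (gather 1 lead): cloth=1 lead=1
After 5 (gather 3 lead): cloth=1 lead=4
After 6 (gather 2 sand): cloth=1 lead=4 sand=2
After 7 (gather 2 sand): cloth=1 lead=4 sand=4
After 8 (consume 2 sand): cloth=1 lead=4 sand=2
After 9 (consume 1 cloth): lead=4 sand=2
After 10 (gather 3 sand): lead=4 sand=5

Answer: lead=4 sand=5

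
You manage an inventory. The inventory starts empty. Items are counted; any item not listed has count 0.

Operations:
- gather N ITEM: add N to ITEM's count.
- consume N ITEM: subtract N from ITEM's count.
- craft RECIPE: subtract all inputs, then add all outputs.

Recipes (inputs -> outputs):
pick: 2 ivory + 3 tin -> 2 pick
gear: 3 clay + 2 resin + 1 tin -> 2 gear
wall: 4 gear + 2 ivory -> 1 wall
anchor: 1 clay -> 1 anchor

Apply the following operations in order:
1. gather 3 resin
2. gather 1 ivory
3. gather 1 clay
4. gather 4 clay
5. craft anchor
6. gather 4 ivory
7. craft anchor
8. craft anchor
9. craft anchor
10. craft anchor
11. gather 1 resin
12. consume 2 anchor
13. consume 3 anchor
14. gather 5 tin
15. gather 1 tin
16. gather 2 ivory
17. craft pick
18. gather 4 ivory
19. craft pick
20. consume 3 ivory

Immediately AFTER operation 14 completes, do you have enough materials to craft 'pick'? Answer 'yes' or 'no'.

After 1 (gather 3 resin): resin=3
After 2 (gather 1 ivory): ivory=1 resin=3
After 3 (gather 1 clay): clay=1 ivory=1 resin=3
After 4 (gather 4 clay): clay=5 ivory=1 resin=3
After 5 (craft anchor): anchor=1 clay=4 ivory=1 resin=3
After 6 (gather 4 ivory): anchor=1 clay=4 ivory=5 resin=3
After 7 (craft anchor): anchor=2 clay=3 ivory=5 resin=3
After 8 (craft anchor): anchor=3 clay=2 ivory=5 resin=3
After 9 (craft anchor): anchor=4 clay=1 ivory=5 resin=3
After 10 (craft anchor): anchor=5 ivory=5 resin=3
After 11 (gather 1 resin): anchor=5 ivory=5 resin=4
After 12 (consume 2 anchor): anchor=3 ivory=5 resin=4
After 13 (consume 3 anchor): ivory=5 resin=4
After 14 (gather 5 tin): ivory=5 resin=4 tin=5

Answer: yes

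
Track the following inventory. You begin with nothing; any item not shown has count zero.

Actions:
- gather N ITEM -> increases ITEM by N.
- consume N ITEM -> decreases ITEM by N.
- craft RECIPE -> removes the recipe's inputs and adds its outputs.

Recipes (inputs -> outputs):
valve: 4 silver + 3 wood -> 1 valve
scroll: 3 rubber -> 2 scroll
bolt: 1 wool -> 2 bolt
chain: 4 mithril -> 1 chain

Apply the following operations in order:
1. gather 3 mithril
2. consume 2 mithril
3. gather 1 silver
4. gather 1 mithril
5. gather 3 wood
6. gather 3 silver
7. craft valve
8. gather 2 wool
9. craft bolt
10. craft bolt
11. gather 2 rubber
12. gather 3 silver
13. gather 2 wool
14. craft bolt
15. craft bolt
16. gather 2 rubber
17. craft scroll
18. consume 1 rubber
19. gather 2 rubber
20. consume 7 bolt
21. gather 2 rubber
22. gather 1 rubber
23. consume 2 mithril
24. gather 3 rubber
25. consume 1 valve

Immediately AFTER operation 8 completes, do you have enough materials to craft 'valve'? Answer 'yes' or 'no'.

After 1 (gather 3 mithril): mithril=3
After 2 (consume 2 mithril): mithril=1
After 3 (gather 1 silver): mithril=1 silver=1
After 4 (gather 1 mithril): mithril=2 silver=1
After 5 (gather 3 wood): mithril=2 silver=1 wood=3
After 6 (gather 3 silver): mithril=2 silver=4 wood=3
After 7 (craft valve): mithril=2 valve=1
After 8 (gather 2 wool): mithril=2 valve=1 wool=2

Answer: no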